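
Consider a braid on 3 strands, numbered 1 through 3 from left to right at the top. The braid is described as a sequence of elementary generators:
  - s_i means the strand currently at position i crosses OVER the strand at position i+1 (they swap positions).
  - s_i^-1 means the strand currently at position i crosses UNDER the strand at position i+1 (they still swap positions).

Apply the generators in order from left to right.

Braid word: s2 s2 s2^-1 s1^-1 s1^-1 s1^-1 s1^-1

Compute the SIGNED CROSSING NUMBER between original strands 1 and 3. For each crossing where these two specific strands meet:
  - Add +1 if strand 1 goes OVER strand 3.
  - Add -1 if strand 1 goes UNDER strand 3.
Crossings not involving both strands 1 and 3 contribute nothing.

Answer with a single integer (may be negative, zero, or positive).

Answer: 0

Derivation:
Gen 1: crossing 2x3. Both 1&3? no. Sum: 0
Gen 2: crossing 3x2. Both 1&3? no. Sum: 0
Gen 3: crossing 2x3. Both 1&3? no. Sum: 0
Gen 4: 1 under 3. Both 1&3? yes. Contrib: -1. Sum: -1
Gen 5: 3 under 1. Both 1&3? yes. Contrib: +1. Sum: 0
Gen 6: 1 under 3. Both 1&3? yes. Contrib: -1. Sum: -1
Gen 7: 3 under 1. Both 1&3? yes. Contrib: +1. Sum: 0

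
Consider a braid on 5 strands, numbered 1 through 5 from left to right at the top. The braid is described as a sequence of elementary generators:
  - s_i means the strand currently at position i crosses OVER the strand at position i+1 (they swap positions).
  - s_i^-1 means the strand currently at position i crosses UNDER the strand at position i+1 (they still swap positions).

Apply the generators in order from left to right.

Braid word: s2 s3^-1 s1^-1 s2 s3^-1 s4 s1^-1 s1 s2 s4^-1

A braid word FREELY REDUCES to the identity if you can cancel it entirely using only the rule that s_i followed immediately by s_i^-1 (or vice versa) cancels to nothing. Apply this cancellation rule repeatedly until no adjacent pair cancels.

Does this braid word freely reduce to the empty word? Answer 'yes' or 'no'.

Answer: no

Derivation:
Gen 1 (s2): push. Stack: [s2]
Gen 2 (s3^-1): push. Stack: [s2 s3^-1]
Gen 3 (s1^-1): push. Stack: [s2 s3^-1 s1^-1]
Gen 4 (s2): push. Stack: [s2 s3^-1 s1^-1 s2]
Gen 5 (s3^-1): push. Stack: [s2 s3^-1 s1^-1 s2 s3^-1]
Gen 6 (s4): push. Stack: [s2 s3^-1 s1^-1 s2 s3^-1 s4]
Gen 7 (s1^-1): push. Stack: [s2 s3^-1 s1^-1 s2 s3^-1 s4 s1^-1]
Gen 8 (s1): cancels prior s1^-1. Stack: [s2 s3^-1 s1^-1 s2 s3^-1 s4]
Gen 9 (s2): push. Stack: [s2 s3^-1 s1^-1 s2 s3^-1 s4 s2]
Gen 10 (s4^-1): push. Stack: [s2 s3^-1 s1^-1 s2 s3^-1 s4 s2 s4^-1]
Reduced word: s2 s3^-1 s1^-1 s2 s3^-1 s4 s2 s4^-1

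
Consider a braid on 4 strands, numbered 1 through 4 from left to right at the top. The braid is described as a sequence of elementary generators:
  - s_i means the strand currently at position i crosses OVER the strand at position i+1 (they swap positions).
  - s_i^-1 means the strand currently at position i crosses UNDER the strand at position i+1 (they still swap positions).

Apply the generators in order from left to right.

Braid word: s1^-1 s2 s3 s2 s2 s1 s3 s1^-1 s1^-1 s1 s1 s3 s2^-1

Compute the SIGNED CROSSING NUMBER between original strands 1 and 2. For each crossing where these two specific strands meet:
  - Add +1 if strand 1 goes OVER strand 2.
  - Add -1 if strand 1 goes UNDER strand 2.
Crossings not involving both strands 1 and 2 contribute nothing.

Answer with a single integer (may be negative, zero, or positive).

Gen 1: 1 under 2. Both 1&2? yes. Contrib: -1. Sum: -1
Gen 2: crossing 1x3. Both 1&2? no. Sum: -1
Gen 3: crossing 1x4. Both 1&2? no. Sum: -1
Gen 4: crossing 3x4. Both 1&2? no. Sum: -1
Gen 5: crossing 4x3. Both 1&2? no. Sum: -1
Gen 6: crossing 2x3. Both 1&2? no. Sum: -1
Gen 7: crossing 4x1. Both 1&2? no. Sum: -1
Gen 8: crossing 3x2. Both 1&2? no. Sum: -1
Gen 9: crossing 2x3. Both 1&2? no. Sum: -1
Gen 10: crossing 3x2. Both 1&2? no. Sum: -1
Gen 11: crossing 2x3. Both 1&2? no. Sum: -1
Gen 12: crossing 1x4. Both 1&2? no. Sum: -1
Gen 13: crossing 2x4. Both 1&2? no. Sum: -1

Answer: -1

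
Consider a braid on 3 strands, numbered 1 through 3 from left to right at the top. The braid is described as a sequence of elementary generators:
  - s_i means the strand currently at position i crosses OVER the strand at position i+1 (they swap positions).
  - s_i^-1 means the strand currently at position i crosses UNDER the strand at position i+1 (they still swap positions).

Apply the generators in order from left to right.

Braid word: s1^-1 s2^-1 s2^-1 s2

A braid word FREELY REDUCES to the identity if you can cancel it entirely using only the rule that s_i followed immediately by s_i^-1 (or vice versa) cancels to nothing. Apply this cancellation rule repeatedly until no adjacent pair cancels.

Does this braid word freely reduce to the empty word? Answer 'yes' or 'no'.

Gen 1 (s1^-1): push. Stack: [s1^-1]
Gen 2 (s2^-1): push. Stack: [s1^-1 s2^-1]
Gen 3 (s2^-1): push. Stack: [s1^-1 s2^-1 s2^-1]
Gen 4 (s2): cancels prior s2^-1. Stack: [s1^-1 s2^-1]
Reduced word: s1^-1 s2^-1

Answer: no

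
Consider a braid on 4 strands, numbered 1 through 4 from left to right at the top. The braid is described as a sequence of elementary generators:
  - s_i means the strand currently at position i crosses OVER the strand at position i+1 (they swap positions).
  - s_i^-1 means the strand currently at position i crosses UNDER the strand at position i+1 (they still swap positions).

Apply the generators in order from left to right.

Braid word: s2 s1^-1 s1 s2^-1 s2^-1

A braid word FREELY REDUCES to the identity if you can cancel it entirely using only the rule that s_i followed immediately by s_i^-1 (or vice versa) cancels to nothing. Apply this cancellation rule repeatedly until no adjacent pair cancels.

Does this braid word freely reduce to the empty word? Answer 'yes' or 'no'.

Answer: no

Derivation:
Gen 1 (s2): push. Stack: [s2]
Gen 2 (s1^-1): push. Stack: [s2 s1^-1]
Gen 3 (s1): cancels prior s1^-1. Stack: [s2]
Gen 4 (s2^-1): cancels prior s2. Stack: []
Gen 5 (s2^-1): push. Stack: [s2^-1]
Reduced word: s2^-1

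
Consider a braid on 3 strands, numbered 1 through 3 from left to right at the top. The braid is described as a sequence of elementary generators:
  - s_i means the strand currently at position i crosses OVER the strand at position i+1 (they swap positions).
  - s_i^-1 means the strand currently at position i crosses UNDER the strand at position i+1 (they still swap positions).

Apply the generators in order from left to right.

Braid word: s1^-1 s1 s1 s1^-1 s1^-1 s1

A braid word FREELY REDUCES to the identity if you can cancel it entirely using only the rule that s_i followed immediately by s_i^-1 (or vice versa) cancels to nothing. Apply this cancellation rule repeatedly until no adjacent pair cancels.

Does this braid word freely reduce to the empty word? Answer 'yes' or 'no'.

Answer: yes

Derivation:
Gen 1 (s1^-1): push. Stack: [s1^-1]
Gen 2 (s1): cancels prior s1^-1. Stack: []
Gen 3 (s1): push. Stack: [s1]
Gen 4 (s1^-1): cancels prior s1. Stack: []
Gen 5 (s1^-1): push. Stack: [s1^-1]
Gen 6 (s1): cancels prior s1^-1. Stack: []
Reduced word: (empty)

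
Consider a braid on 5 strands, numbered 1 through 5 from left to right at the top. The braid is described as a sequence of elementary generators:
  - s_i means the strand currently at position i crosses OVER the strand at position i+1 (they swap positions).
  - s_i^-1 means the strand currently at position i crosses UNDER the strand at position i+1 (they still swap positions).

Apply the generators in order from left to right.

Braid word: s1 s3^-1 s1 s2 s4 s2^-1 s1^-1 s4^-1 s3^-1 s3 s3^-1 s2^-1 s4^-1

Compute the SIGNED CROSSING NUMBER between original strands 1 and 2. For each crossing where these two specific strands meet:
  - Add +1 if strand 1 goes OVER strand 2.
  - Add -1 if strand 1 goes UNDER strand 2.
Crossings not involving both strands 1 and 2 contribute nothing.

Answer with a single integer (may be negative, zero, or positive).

Gen 1: 1 over 2. Both 1&2? yes. Contrib: +1. Sum: 1
Gen 2: crossing 3x4. Both 1&2? no. Sum: 1
Gen 3: 2 over 1. Both 1&2? yes. Contrib: -1. Sum: 0
Gen 4: crossing 2x4. Both 1&2? no. Sum: 0
Gen 5: crossing 3x5. Both 1&2? no. Sum: 0
Gen 6: crossing 4x2. Both 1&2? no. Sum: 0
Gen 7: 1 under 2. Both 1&2? yes. Contrib: -1. Sum: -1
Gen 8: crossing 5x3. Both 1&2? no. Sum: -1
Gen 9: crossing 4x3. Both 1&2? no. Sum: -1
Gen 10: crossing 3x4. Both 1&2? no. Sum: -1
Gen 11: crossing 4x3. Both 1&2? no. Sum: -1
Gen 12: crossing 1x3. Both 1&2? no. Sum: -1
Gen 13: crossing 4x5. Both 1&2? no. Sum: -1

Answer: -1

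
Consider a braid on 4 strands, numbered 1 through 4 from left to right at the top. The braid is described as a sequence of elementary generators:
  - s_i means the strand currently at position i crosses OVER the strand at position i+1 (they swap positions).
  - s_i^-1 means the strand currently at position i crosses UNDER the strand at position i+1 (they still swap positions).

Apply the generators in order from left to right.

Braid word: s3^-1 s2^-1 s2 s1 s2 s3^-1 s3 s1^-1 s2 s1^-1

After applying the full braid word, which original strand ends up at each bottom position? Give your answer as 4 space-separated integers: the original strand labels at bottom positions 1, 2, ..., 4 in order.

Gen 1 (s3^-1): strand 3 crosses under strand 4. Perm now: [1 2 4 3]
Gen 2 (s2^-1): strand 2 crosses under strand 4. Perm now: [1 4 2 3]
Gen 3 (s2): strand 4 crosses over strand 2. Perm now: [1 2 4 3]
Gen 4 (s1): strand 1 crosses over strand 2. Perm now: [2 1 4 3]
Gen 5 (s2): strand 1 crosses over strand 4. Perm now: [2 4 1 3]
Gen 6 (s3^-1): strand 1 crosses under strand 3. Perm now: [2 4 3 1]
Gen 7 (s3): strand 3 crosses over strand 1. Perm now: [2 4 1 3]
Gen 8 (s1^-1): strand 2 crosses under strand 4. Perm now: [4 2 1 3]
Gen 9 (s2): strand 2 crosses over strand 1. Perm now: [4 1 2 3]
Gen 10 (s1^-1): strand 4 crosses under strand 1. Perm now: [1 4 2 3]

Answer: 1 4 2 3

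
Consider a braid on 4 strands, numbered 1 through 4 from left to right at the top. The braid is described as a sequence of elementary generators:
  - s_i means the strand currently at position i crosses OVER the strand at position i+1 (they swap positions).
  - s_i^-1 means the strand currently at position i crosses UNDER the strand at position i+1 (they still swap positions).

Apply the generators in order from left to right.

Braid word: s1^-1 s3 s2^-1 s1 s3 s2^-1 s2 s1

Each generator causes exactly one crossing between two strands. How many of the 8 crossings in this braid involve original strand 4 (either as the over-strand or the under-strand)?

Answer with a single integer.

Answer: 4

Derivation:
Gen 1: crossing 1x2. Involves strand 4? no. Count so far: 0
Gen 2: crossing 3x4. Involves strand 4? yes. Count so far: 1
Gen 3: crossing 1x4. Involves strand 4? yes. Count so far: 2
Gen 4: crossing 2x4. Involves strand 4? yes. Count so far: 3
Gen 5: crossing 1x3. Involves strand 4? no. Count so far: 3
Gen 6: crossing 2x3. Involves strand 4? no. Count so far: 3
Gen 7: crossing 3x2. Involves strand 4? no. Count so far: 3
Gen 8: crossing 4x2. Involves strand 4? yes. Count so far: 4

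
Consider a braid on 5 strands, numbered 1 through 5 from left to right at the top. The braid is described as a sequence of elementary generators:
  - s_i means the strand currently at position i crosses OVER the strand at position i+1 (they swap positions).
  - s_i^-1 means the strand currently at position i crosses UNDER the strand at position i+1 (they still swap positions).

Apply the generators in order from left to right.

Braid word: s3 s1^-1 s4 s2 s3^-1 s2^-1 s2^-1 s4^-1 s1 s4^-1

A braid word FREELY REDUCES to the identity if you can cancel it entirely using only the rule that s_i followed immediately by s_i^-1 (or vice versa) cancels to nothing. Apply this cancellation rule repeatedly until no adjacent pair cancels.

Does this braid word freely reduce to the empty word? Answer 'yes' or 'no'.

Answer: no

Derivation:
Gen 1 (s3): push. Stack: [s3]
Gen 2 (s1^-1): push. Stack: [s3 s1^-1]
Gen 3 (s4): push. Stack: [s3 s1^-1 s4]
Gen 4 (s2): push. Stack: [s3 s1^-1 s4 s2]
Gen 5 (s3^-1): push. Stack: [s3 s1^-1 s4 s2 s3^-1]
Gen 6 (s2^-1): push. Stack: [s3 s1^-1 s4 s2 s3^-1 s2^-1]
Gen 7 (s2^-1): push. Stack: [s3 s1^-1 s4 s2 s3^-1 s2^-1 s2^-1]
Gen 8 (s4^-1): push. Stack: [s3 s1^-1 s4 s2 s3^-1 s2^-1 s2^-1 s4^-1]
Gen 9 (s1): push. Stack: [s3 s1^-1 s4 s2 s3^-1 s2^-1 s2^-1 s4^-1 s1]
Gen 10 (s4^-1): push. Stack: [s3 s1^-1 s4 s2 s3^-1 s2^-1 s2^-1 s4^-1 s1 s4^-1]
Reduced word: s3 s1^-1 s4 s2 s3^-1 s2^-1 s2^-1 s4^-1 s1 s4^-1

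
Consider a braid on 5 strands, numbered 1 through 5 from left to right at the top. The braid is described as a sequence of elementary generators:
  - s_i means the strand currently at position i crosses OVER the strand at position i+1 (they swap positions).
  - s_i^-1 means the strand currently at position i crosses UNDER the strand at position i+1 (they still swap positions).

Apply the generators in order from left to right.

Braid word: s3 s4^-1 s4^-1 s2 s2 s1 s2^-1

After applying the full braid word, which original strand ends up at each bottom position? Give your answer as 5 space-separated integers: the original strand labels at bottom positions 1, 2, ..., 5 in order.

Answer: 2 4 1 3 5

Derivation:
Gen 1 (s3): strand 3 crosses over strand 4. Perm now: [1 2 4 3 5]
Gen 2 (s4^-1): strand 3 crosses under strand 5. Perm now: [1 2 4 5 3]
Gen 3 (s4^-1): strand 5 crosses under strand 3. Perm now: [1 2 4 3 5]
Gen 4 (s2): strand 2 crosses over strand 4. Perm now: [1 4 2 3 5]
Gen 5 (s2): strand 4 crosses over strand 2. Perm now: [1 2 4 3 5]
Gen 6 (s1): strand 1 crosses over strand 2. Perm now: [2 1 4 3 5]
Gen 7 (s2^-1): strand 1 crosses under strand 4. Perm now: [2 4 1 3 5]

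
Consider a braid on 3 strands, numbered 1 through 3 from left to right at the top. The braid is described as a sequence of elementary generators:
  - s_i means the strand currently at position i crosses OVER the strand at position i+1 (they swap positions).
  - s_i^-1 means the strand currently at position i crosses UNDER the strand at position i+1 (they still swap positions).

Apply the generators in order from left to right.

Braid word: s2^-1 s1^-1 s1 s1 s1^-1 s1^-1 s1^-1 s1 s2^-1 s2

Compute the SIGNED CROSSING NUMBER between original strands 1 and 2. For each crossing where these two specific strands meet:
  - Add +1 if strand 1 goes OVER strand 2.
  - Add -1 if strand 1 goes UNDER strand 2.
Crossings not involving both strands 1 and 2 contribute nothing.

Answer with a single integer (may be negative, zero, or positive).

Gen 1: crossing 2x3. Both 1&2? no. Sum: 0
Gen 2: crossing 1x3. Both 1&2? no. Sum: 0
Gen 3: crossing 3x1. Both 1&2? no. Sum: 0
Gen 4: crossing 1x3. Both 1&2? no. Sum: 0
Gen 5: crossing 3x1. Both 1&2? no. Sum: 0
Gen 6: crossing 1x3. Both 1&2? no. Sum: 0
Gen 7: crossing 3x1. Both 1&2? no. Sum: 0
Gen 8: crossing 1x3. Both 1&2? no. Sum: 0
Gen 9: 1 under 2. Both 1&2? yes. Contrib: -1. Sum: -1
Gen 10: 2 over 1. Both 1&2? yes. Contrib: -1. Sum: -2

Answer: -2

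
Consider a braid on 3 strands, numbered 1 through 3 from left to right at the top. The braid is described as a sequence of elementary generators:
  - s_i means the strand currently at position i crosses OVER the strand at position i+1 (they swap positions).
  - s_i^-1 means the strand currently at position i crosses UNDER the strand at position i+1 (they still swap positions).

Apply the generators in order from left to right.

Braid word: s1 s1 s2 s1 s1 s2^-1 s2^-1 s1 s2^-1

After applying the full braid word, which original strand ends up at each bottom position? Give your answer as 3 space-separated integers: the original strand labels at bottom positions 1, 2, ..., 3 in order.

Gen 1 (s1): strand 1 crosses over strand 2. Perm now: [2 1 3]
Gen 2 (s1): strand 2 crosses over strand 1. Perm now: [1 2 3]
Gen 3 (s2): strand 2 crosses over strand 3. Perm now: [1 3 2]
Gen 4 (s1): strand 1 crosses over strand 3. Perm now: [3 1 2]
Gen 5 (s1): strand 3 crosses over strand 1. Perm now: [1 3 2]
Gen 6 (s2^-1): strand 3 crosses under strand 2. Perm now: [1 2 3]
Gen 7 (s2^-1): strand 2 crosses under strand 3. Perm now: [1 3 2]
Gen 8 (s1): strand 1 crosses over strand 3. Perm now: [3 1 2]
Gen 9 (s2^-1): strand 1 crosses under strand 2. Perm now: [3 2 1]

Answer: 3 2 1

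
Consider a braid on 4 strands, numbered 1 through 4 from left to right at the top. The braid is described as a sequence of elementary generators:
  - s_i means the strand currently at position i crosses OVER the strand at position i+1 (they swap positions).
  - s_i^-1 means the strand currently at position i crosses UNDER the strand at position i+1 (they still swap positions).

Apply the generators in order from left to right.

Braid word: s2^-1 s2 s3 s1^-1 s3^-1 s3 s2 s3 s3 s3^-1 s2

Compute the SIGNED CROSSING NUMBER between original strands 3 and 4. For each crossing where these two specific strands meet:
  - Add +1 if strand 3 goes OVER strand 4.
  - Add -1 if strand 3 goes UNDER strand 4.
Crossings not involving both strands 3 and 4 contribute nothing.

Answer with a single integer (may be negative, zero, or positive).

Gen 1: crossing 2x3. Both 3&4? no. Sum: 0
Gen 2: crossing 3x2. Both 3&4? no. Sum: 0
Gen 3: 3 over 4. Both 3&4? yes. Contrib: +1. Sum: 1
Gen 4: crossing 1x2. Both 3&4? no. Sum: 1
Gen 5: 4 under 3. Both 3&4? yes. Contrib: +1. Sum: 2
Gen 6: 3 over 4. Both 3&4? yes. Contrib: +1. Sum: 3
Gen 7: crossing 1x4. Both 3&4? no. Sum: 3
Gen 8: crossing 1x3. Both 3&4? no. Sum: 3
Gen 9: crossing 3x1. Both 3&4? no. Sum: 3
Gen 10: crossing 1x3. Both 3&4? no. Sum: 3
Gen 11: 4 over 3. Both 3&4? yes. Contrib: -1. Sum: 2

Answer: 2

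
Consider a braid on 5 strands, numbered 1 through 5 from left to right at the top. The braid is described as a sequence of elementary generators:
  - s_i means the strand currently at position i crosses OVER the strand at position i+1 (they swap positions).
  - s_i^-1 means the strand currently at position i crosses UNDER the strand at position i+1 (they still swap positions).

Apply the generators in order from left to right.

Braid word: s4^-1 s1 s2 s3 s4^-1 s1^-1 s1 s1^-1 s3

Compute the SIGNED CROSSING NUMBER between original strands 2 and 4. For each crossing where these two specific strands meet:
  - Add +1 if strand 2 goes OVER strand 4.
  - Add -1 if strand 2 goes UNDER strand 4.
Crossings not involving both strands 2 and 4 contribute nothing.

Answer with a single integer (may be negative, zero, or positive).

Gen 1: crossing 4x5. Both 2&4? no. Sum: 0
Gen 2: crossing 1x2. Both 2&4? no. Sum: 0
Gen 3: crossing 1x3. Both 2&4? no. Sum: 0
Gen 4: crossing 1x5. Both 2&4? no. Sum: 0
Gen 5: crossing 1x4. Both 2&4? no. Sum: 0
Gen 6: crossing 2x3. Both 2&4? no. Sum: 0
Gen 7: crossing 3x2. Both 2&4? no. Sum: 0
Gen 8: crossing 2x3. Both 2&4? no. Sum: 0
Gen 9: crossing 5x4. Both 2&4? no. Sum: 0

Answer: 0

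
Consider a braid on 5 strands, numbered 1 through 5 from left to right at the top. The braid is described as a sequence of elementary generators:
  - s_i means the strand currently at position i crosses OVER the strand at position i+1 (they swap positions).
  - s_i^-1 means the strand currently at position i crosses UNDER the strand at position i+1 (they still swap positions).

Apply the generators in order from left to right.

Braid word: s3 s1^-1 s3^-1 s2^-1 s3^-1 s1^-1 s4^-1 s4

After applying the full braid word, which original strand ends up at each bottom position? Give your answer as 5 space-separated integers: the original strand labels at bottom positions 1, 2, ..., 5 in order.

Answer: 3 2 4 1 5

Derivation:
Gen 1 (s3): strand 3 crosses over strand 4. Perm now: [1 2 4 3 5]
Gen 2 (s1^-1): strand 1 crosses under strand 2. Perm now: [2 1 4 3 5]
Gen 3 (s3^-1): strand 4 crosses under strand 3. Perm now: [2 1 3 4 5]
Gen 4 (s2^-1): strand 1 crosses under strand 3. Perm now: [2 3 1 4 5]
Gen 5 (s3^-1): strand 1 crosses under strand 4. Perm now: [2 3 4 1 5]
Gen 6 (s1^-1): strand 2 crosses under strand 3. Perm now: [3 2 4 1 5]
Gen 7 (s4^-1): strand 1 crosses under strand 5. Perm now: [3 2 4 5 1]
Gen 8 (s4): strand 5 crosses over strand 1. Perm now: [3 2 4 1 5]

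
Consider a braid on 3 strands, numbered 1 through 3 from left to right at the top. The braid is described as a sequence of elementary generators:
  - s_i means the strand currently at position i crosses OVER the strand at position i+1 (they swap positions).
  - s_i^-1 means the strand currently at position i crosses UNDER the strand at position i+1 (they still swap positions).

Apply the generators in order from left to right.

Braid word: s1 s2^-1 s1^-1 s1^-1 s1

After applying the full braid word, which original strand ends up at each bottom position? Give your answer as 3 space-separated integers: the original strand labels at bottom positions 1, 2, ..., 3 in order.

Answer: 3 2 1

Derivation:
Gen 1 (s1): strand 1 crosses over strand 2. Perm now: [2 1 3]
Gen 2 (s2^-1): strand 1 crosses under strand 3. Perm now: [2 3 1]
Gen 3 (s1^-1): strand 2 crosses under strand 3. Perm now: [3 2 1]
Gen 4 (s1^-1): strand 3 crosses under strand 2. Perm now: [2 3 1]
Gen 5 (s1): strand 2 crosses over strand 3. Perm now: [3 2 1]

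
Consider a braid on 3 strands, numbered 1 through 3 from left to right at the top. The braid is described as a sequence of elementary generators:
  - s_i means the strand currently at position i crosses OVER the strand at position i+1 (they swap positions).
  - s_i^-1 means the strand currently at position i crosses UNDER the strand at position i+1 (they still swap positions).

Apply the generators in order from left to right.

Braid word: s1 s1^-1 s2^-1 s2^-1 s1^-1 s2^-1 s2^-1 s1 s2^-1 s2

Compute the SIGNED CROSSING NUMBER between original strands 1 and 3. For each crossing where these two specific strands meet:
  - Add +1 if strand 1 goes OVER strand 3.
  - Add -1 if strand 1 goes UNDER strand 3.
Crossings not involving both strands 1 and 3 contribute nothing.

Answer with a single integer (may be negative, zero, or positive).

Answer: 0

Derivation:
Gen 1: crossing 1x2. Both 1&3? no. Sum: 0
Gen 2: crossing 2x1. Both 1&3? no. Sum: 0
Gen 3: crossing 2x3. Both 1&3? no. Sum: 0
Gen 4: crossing 3x2. Both 1&3? no. Sum: 0
Gen 5: crossing 1x2. Both 1&3? no. Sum: 0
Gen 6: 1 under 3. Both 1&3? yes. Contrib: -1. Sum: -1
Gen 7: 3 under 1. Both 1&3? yes. Contrib: +1. Sum: 0
Gen 8: crossing 2x1. Both 1&3? no. Sum: 0
Gen 9: crossing 2x3. Both 1&3? no. Sum: 0
Gen 10: crossing 3x2. Both 1&3? no. Sum: 0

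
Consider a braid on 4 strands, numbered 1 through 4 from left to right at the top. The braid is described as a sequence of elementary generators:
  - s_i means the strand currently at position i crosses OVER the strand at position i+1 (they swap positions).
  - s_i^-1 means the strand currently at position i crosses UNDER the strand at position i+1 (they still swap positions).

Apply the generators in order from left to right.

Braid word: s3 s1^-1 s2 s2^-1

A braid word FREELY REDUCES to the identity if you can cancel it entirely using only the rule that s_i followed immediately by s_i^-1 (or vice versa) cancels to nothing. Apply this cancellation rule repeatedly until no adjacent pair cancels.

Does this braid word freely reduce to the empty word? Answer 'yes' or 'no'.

Answer: no

Derivation:
Gen 1 (s3): push. Stack: [s3]
Gen 2 (s1^-1): push. Stack: [s3 s1^-1]
Gen 3 (s2): push. Stack: [s3 s1^-1 s2]
Gen 4 (s2^-1): cancels prior s2. Stack: [s3 s1^-1]
Reduced word: s3 s1^-1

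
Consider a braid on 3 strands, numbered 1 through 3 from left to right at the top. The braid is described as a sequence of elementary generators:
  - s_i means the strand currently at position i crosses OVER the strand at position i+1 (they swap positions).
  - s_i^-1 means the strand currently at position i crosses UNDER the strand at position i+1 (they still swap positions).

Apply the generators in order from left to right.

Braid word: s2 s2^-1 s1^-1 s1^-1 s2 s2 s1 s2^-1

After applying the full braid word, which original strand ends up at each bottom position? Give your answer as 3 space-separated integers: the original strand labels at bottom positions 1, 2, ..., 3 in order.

Answer: 2 3 1

Derivation:
Gen 1 (s2): strand 2 crosses over strand 3. Perm now: [1 3 2]
Gen 2 (s2^-1): strand 3 crosses under strand 2. Perm now: [1 2 3]
Gen 3 (s1^-1): strand 1 crosses under strand 2. Perm now: [2 1 3]
Gen 4 (s1^-1): strand 2 crosses under strand 1. Perm now: [1 2 3]
Gen 5 (s2): strand 2 crosses over strand 3. Perm now: [1 3 2]
Gen 6 (s2): strand 3 crosses over strand 2. Perm now: [1 2 3]
Gen 7 (s1): strand 1 crosses over strand 2. Perm now: [2 1 3]
Gen 8 (s2^-1): strand 1 crosses under strand 3. Perm now: [2 3 1]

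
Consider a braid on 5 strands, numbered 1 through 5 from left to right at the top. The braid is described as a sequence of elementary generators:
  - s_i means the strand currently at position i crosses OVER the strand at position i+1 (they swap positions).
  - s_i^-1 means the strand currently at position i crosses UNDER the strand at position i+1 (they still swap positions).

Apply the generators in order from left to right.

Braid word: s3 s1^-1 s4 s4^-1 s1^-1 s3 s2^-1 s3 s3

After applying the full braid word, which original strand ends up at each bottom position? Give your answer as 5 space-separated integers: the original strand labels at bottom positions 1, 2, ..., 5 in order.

Gen 1 (s3): strand 3 crosses over strand 4. Perm now: [1 2 4 3 5]
Gen 2 (s1^-1): strand 1 crosses under strand 2. Perm now: [2 1 4 3 5]
Gen 3 (s4): strand 3 crosses over strand 5. Perm now: [2 1 4 5 3]
Gen 4 (s4^-1): strand 5 crosses under strand 3. Perm now: [2 1 4 3 5]
Gen 5 (s1^-1): strand 2 crosses under strand 1. Perm now: [1 2 4 3 5]
Gen 6 (s3): strand 4 crosses over strand 3. Perm now: [1 2 3 4 5]
Gen 7 (s2^-1): strand 2 crosses under strand 3. Perm now: [1 3 2 4 5]
Gen 8 (s3): strand 2 crosses over strand 4. Perm now: [1 3 4 2 5]
Gen 9 (s3): strand 4 crosses over strand 2. Perm now: [1 3 2 4 5]

Answer: 1 3 2 4 5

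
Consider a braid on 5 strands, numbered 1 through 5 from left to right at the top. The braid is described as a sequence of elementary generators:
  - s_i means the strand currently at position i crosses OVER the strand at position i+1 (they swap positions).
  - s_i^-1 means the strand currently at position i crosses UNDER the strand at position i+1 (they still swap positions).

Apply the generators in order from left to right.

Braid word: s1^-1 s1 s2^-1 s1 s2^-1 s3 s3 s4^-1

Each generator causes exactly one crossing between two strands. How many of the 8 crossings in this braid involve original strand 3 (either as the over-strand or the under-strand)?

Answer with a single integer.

Gen 1: crossing 1x2. Involves strand 3? no. Count so far: 0
Gen 2: crossing 2x1. Involves strand 3? no. Count so far: 0
Gen 3: crossing 2x3. Involves strand 3? yes. Count so far: 1
Gen 4: crossing 1x3. Involves strand 3? yes. Count so far: 2
Gen 5: crossing 1x2. Involves strand 3? no. Count so far: 2
Gen 6: crossing 1x4. Involves strand 3? no. Count so far: 2
Gen 7: crossing 4x1. Involves strand 3? no. Count so far: 2
Gen 8: crossing 4x5. Involves strand 3? no. Count so far: 2

Answer: 2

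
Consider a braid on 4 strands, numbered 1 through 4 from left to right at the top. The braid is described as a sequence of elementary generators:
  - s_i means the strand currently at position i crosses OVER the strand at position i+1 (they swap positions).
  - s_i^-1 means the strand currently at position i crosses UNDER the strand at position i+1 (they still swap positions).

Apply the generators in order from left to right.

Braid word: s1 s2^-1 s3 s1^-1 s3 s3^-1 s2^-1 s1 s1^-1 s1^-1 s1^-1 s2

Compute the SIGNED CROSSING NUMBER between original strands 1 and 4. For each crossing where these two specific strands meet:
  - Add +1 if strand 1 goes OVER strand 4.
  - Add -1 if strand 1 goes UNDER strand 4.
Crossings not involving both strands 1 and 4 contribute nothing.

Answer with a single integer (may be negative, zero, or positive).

Gen 1: crossing 1x2. Both 1&4? no. Sum: 0
Gen 2: crossing 1x3. Both 1&4? no. Sum: 0
Gen 3: 1 over 4. Both 1&4? yes. Contrib: +1. Sum: 1
Gen 4: crossing 2x3. Both 1&4? no. Sum: 1
Gen 5: 4 over 1. Both 1&4? yes. Contrib: -1. Sum: 0
Gen 6: 1 under 4. Both 1&4? yes. Contrib: -1. Sum: -1
Gen 7: crossing 2x4. Both 1&4? no. Sum: -1
Gen 8: crossing 3x4. Both 1&4? no. Sum: -1
Gen 9: crossing 4x3. Both 1&4? no. Sum: -1
Gen 10: crossing 3x4. Both 1&4? no. Sum: -1
Gen 11: crossing 4x3. Both 1&4? no. Sum: -1
Gen 12: crossing 4x2. Both 1&4? no. Sum: -1

Answer: -1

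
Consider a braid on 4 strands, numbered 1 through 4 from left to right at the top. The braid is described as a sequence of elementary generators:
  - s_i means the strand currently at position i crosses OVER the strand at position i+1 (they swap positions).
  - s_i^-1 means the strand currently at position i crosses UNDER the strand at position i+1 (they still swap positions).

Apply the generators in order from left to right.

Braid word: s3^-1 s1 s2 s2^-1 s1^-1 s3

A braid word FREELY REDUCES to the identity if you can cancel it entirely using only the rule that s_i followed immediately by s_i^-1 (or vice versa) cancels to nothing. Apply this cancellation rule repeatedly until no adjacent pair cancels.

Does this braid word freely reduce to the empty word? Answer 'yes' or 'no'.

Gen 1 (s3^-1): push. Stack: [s3^-1]
Gen 2 (s1): push. Stack: [s3^-1 s1]
Gen 3 (s2): push. Stack: [s3^-1 s1 s2]
Gen 4 (s2^-1): cancels prior s2. Stack: [s3^-1 s1]
Gen 5 (s1^-1): cancels prior s1. Stack: [s3^-1]
Gen 6 (s3): cancels prior s3^-1. Stack: []
Reduced word: (empty)

Answer: yes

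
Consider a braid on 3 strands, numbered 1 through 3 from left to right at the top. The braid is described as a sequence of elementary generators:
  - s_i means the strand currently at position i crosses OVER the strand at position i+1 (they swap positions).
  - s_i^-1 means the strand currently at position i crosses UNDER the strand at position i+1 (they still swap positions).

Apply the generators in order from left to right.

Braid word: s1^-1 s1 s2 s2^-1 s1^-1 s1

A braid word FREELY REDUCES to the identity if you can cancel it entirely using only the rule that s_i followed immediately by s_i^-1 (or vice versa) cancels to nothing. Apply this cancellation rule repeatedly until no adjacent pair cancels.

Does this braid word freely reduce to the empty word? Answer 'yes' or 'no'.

Gen 1 (s1^-1): push. Stack: [s1^-1]
Gen 2 (s1): cancels prior s1^-1. Stack: []
Gen 3 (s2): push. Stack: [s2]
Gen 4 (s2^-1): cancels prior s2. Stack: []
Gen 5 (s1^-1): push. Stack: [s1^-1]
Gen 6 (s1): cancels prior s1^-1. Stack: []
Reduced word: (empty)

Answer: yes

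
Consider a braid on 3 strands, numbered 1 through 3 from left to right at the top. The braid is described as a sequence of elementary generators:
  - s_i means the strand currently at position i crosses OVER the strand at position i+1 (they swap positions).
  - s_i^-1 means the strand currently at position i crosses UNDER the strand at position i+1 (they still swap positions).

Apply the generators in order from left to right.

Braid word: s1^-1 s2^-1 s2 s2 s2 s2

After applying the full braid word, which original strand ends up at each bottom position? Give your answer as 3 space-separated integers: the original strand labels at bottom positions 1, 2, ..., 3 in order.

Gen 1 (s1^-1): strand 1 crosses under strand 2. Perm now: [2 1 3]
Gen 2 (s2^-1): strand 1 crosses under strand 3. Perm now: [2 3 1]
Gen 3 (s2): strand 3 crosses over strand 1. Perm now: [2 1 3]
Gen 4 (s2): strand 1 crosses over strand 3. Perm now: [2 3 1]
Gen 5 (s2): strand 3 crosses over strand 1. Perm now: [2 1 3]
Gen 6 (s2): strand 1 crosses over strand 3. Perm now: [2 3 1]

Answer: 2 3 1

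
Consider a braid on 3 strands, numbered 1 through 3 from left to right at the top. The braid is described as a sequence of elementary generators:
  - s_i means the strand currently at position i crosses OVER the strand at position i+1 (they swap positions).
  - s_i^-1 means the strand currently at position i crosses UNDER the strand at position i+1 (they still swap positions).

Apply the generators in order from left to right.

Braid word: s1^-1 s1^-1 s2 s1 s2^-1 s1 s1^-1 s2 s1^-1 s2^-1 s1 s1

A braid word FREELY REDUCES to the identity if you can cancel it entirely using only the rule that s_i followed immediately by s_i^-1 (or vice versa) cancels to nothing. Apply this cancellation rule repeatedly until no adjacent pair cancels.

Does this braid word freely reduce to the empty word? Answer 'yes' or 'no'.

Answer: yes

Derivation:
Gen 1 (s1^-1): push. Stack: [s1^-1]
Gen 2 (s1^-1): push. Stack: [s1^-1 s1^-1]
Gen 3 (s2): push. Stack: [s1^-1 s1^-1 s2]
Gen 4 (s1): push. Stack: [s1^-1 s1^-1 s2 s1]
Gen 5 (s2^-1): push. Stack: [s1^-1 s1^-1 s2 s1 s2^-1]
Gen 6 (s1): push. Stack: [s1^-1 s1^-1 s2 s1 s2^-1 s1]
Gen 7 (s1^-1): cancels prior s1. Stack: [s1^-1 s1^-1 s2 s1 s2^-1]
Gen 8 (s2): cancels prior s2^-1. Stack: [s1^-1 s1^-1 s2 s1]
Gen 9 (s1^-1): cancels prior s1. Stack: [s1^-1 s1^-1 s2]
Gen 10 (s2^-1): cancels prior s2. Stack: [s1^-1 s1^-1]
Gen 11 (s1): cancels prior s1^-1. Stack: [s1^-1]
Gen 12 (s1): cancels prior s1^-1. Stack: []
Reduced word: (empty)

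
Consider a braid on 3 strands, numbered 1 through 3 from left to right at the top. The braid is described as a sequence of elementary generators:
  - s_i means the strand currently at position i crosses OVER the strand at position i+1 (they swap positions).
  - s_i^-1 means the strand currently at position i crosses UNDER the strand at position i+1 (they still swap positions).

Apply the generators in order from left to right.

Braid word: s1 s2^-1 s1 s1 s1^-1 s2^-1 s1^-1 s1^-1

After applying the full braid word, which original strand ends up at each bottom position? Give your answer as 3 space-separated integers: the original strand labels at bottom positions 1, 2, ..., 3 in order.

Answer: 3 1 2

Derivation:
Gen 1 (s1): strand 1 crosses over strand 2. Perm now: [2 1 3]
Gen 2 (s2^-1): strand 1 crosses under strand 3. Perm now: [2 3 1]
Gen 3 (s1): strand 2 crosses over strand 3. Perm now: [3 2 1]
Gen 4 (s1): strand 3 crosses over strand 2. Perm now: [2 3 1]
Gen 5 (s1^-1): strand 2 crosses under strand 3. Perm now: [3 2 1]
Gen 6 (s2^-1): strand 2 crosses under strand 1. Perm now: [3 1 2]
Gen 7 (s1^-1): strand 3 crosses under strand 1. Perm now: [1 3 2]
Gen 8 (s1^-1): strand 1 crosses under strand 3. Perm now: [3 1 2]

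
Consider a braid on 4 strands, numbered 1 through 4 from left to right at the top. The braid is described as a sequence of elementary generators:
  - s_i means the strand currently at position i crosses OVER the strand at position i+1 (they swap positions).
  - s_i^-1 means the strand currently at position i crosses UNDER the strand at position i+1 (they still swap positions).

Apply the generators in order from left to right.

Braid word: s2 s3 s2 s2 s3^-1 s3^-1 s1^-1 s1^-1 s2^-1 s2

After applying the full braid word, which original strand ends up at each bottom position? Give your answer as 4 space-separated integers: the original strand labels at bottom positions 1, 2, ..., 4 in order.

Answer: 1 3 4 2

Derivation:
Gen 1 (s2): strand 2 crosses over strand 3. Perm now: [1 3 2 4]
Gen 2 (s3): strand 2 crosses over strand 4. Perm now: [1 3 4 2]
Gen 3 (s2): strand 3 crosses over strand 4. Perm now: [1 4 3 2]
Gen 4 (s2): strand 4 crosses over strand 3. Perm now: [1 3 4 2]
Gen 5 (s3^-1): strand 4 crosses under strand 2. Perm now: [1 3 2 4]
Gen 6 (s3^-1): strand 2 crosses under strand 4. Perm now: [1 3 4 2]
Gen 7 (s1^-1): strand 1 crosses under strand 3. Perm now: [3 1 4 2]
Gen 8 (s1^-1): strand 3 crosses under strand 1. Perm now: [1 3 4 2]
Gen 9 (s2^-1): strand 3 crosses under strand 4. Perm now: [1 4 3 2]
Gen 10 (s2): strand 4 crosses over strand 3. Perm now: [1 3 4 2]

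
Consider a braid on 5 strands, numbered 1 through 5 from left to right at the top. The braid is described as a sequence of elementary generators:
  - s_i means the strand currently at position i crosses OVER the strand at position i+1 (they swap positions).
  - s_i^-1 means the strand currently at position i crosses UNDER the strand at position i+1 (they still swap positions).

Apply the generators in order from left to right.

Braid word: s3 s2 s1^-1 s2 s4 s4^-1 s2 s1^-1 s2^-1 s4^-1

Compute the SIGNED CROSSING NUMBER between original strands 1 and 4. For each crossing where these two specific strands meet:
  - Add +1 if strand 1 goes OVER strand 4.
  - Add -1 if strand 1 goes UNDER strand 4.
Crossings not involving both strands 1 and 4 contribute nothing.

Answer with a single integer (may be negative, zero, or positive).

Gen 1: crossing 3x4. Both 1&4? no. Sum: 0
Gen 2: crossing 2x4. Both 1&4? no. Sum: 0
Gen 3: 1 under 4. Both 1&4? yes. Contrib: -1. Sum: -1
Gen 4: crossing 1x2. Both 1&4? no. Sum: -1
Gen 5: crossing 3x5. Both 1&4? no. Sum: -1
Gen 6: crossing 5x3. Both 1&4? no. Sum: -1
Gen 7: crossing 2x1. Both 1&4? no. Sum: -1
Gen 8: 4 under 1. Both 1&4? yes. Contrib: +1. Sum: 0
Gen 9: crossing 4x2. Both 1&4? no. Sum: 0
Gen 10: crossing 3x5. Both 1&4? no. Sum: 0

Answer: 0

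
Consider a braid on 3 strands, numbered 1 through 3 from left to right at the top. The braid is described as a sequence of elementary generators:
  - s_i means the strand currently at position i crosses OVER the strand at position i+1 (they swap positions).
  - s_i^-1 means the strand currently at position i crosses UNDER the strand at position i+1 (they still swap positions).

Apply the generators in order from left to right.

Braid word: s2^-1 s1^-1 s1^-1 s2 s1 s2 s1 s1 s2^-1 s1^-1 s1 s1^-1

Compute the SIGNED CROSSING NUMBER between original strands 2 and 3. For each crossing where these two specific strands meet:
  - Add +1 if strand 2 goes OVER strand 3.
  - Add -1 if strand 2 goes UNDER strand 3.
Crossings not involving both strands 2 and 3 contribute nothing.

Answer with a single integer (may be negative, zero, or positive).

Gen 1: 2 under 3. Both 2&3? yes. Contrib: -1. Sum: -1
Gen 2: crossing 1x3. Both 2&3? no. Sum: -1
Gen 3: crossing 3x1. Both 2&3? no. Sum: -1
Gen 4: 3 over 2. Both 2&3? yes. Contrib: -1. Sum: -2
Gen 5: crossing 1x2. Both 2&3? no. Sum: -2
Gen 6: crossing 1x3. Both 2&3? no. Sum: -2
Gen 7: 2 over 3. Both 2&3? yes. Contrib: +1. Sum: -1
Gen 8: 3 over 2. Both 2&3? yes. Contrib: -1. Sum: -2
Gen 9: crossing 3x1. Both 2&3? no. Sum: -2
Gen 10: crossing 2x1. Both 2&3? no. Sum: -2
Gen 11: crossing 1x2. Both 2&3? no. Sum: -2
Gen 12: crossing 2x1. Both 2&3? no. Sum: -2

Answer: -2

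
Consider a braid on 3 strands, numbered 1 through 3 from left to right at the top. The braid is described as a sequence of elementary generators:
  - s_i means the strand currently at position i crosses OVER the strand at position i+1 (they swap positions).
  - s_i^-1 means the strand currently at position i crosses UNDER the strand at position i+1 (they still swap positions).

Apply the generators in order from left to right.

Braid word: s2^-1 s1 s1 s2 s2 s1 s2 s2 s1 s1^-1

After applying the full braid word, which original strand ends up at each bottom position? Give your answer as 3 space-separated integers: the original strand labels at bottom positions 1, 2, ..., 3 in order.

Gen 1 (s2^-1): strand 2 crosses under strand 3. Perm now: [1 3 2]
Gen 2 (s1): strand 1 crosses over strand 3. Perm now: [3 1 2]
Gen 3 (s1): strand 3 crosses over strand 1. Perm now: [1 3 2]
Gen 4 (s2): strand 3 crosses over strand 2. Perm now: [1 2 3]
Gen 5 (s2): strand 2 crosses over strand 3. Perm now: [1 3 2]
Gen 6 (s1): strand 1 crosses over strand 3. Perm now: [3 1 2]
Gen 7 (s2): strand 1 crosses over strand 2. Perm now: [3 2 1]
Gen 8 (s2): strand 2 crosses over strand 1. Perm now: [3 1 2]
Gen 9 (s1): strand 3 crosses over strand 1. Perm now: [1 3 2]
Gen 10 (s1^-1): strand 1 crosses under strand 3. Perm now: [3 1 2]

Answer: 3 1 2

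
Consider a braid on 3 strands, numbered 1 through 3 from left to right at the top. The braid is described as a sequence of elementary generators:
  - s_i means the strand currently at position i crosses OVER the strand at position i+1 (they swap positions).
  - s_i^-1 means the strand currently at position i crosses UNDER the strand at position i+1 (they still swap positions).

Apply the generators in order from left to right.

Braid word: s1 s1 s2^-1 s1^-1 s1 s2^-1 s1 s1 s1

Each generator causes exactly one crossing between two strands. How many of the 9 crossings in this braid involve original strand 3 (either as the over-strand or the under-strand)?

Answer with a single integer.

Answer: 4

Derivation:
Gen 1: crossing 1x2. Involves strand 3? no. Count so far: 0
Gen 2: crossing 2x1. Involves strand 3? no. Count so far: 0
Gen 3: crossing 2x3. Involves strand 3? yes. Count so far: 1
Gen 4: crossing 1x3. Involves strand 3? yes. Count so far: 2
Gen 5: crossing 3x1. Involves strand 3? yes. Count so far: 3
Gen 6: crossing 3x2. Involves strand 3? yes. Count so far: 4
Gen 7: crossing 1x2. Involves strand 3? no. Count so far: 4
Gen 8: crossing 2x1. Involves strand 3? no. Count so far: 4
Gen 9: crossing 1x2. Involves strand 3? no. Count so far: 4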